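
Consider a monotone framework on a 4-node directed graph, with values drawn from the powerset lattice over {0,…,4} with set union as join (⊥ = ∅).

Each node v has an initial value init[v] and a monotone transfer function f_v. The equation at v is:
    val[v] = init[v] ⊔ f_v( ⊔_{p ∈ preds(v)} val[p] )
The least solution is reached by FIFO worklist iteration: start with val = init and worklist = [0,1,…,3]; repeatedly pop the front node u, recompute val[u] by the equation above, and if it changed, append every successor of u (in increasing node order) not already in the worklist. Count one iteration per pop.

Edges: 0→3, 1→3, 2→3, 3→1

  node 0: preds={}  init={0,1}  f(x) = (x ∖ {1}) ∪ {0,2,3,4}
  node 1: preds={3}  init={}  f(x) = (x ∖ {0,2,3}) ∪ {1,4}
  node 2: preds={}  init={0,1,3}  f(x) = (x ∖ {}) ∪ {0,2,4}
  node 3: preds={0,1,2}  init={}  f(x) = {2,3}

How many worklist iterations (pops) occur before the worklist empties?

Iteration log — 5 steps:
  step 1. node 0  ⊔preds={}  new={0,1,2,3,4}  old={0,1}  +wl: 
  step 2. node 1  ⊔preds={}  new={1,4}  old={}  +wl: 
  step 3. node 2  ⊔preds={}  new={0,1,2,3,4}  old={0,1,3}  +wl: 
  step 4. node 3  ⊔preds={0,1,2,3,4}  new={2,3}  old={}  +wl: 1
  step 5. node 1  ⊔preds={2,3}  new={1,4}  stable

Least fixpoint reached:
  node 0: {0,1,2,3,4}
  node 1: {1,4}
  node 2: {0,1,2,3,4}
  node 3: {2,3}

5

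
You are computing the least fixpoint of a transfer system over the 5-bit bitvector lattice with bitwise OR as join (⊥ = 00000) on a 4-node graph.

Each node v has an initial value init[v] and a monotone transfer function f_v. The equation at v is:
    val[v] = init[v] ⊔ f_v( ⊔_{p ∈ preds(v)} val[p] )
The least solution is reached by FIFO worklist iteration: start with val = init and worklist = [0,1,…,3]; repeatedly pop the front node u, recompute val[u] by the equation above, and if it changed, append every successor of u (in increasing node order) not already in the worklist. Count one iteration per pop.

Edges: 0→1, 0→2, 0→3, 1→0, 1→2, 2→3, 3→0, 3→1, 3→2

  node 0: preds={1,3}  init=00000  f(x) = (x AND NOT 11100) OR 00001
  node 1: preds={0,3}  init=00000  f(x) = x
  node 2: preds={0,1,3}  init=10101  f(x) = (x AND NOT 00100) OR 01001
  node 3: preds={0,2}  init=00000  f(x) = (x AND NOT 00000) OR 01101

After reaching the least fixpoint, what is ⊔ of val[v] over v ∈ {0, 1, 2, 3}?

Trace (8 dequeues):
  [1] u=0 | in 00000 | out 00001 | prev 00000 | push {}
  [2] u=1 | in 00001 | out 00001 | prev 00000 | push {0}
  [3] u=2 | in 00001 | out 11101 | prev 10101 | push {}
  [4] u=3 | in 11101 | out 11101 | prev 00000 | push {1,2}
  [5] u=0 | in 11101 | out 00001 | ==
  [6] u=1 | in 11101 | out 11101 | prev 00001 | push {0}
  [7] u=2 | in 11101 | out 11101 | ==
  [8] u=0 | in 11101 | out 00001 | ==

Converged values:
  [0] 00001
  [1] 11101
  [2] 11101
  [3] 11101

11101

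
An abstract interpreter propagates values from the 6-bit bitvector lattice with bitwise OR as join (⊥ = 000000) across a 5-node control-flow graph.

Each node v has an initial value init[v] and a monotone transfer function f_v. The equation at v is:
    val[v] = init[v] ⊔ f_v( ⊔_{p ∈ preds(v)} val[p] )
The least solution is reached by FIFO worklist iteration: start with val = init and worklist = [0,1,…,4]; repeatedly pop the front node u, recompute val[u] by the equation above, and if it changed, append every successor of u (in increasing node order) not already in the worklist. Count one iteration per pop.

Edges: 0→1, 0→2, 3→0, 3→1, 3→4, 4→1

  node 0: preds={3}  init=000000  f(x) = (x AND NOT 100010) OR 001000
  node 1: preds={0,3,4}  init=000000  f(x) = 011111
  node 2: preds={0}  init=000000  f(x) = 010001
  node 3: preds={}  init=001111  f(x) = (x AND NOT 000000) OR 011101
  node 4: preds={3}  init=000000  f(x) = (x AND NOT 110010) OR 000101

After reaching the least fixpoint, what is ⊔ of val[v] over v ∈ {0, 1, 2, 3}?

Worklist (8 pops):
  #1 pop 0: in=001111 → 001101 (was 000000); enqueue []
  #2 pop 1: in=001111 → 011111 (was 000000); enqueue []
  #3 pop 2: in=001101 → 010001 (was 000000); enqueue []
  #4 pop 3: in=000000 → 011111 (was 001111); enqueue [0,1]
  #5 pop 4: in=011111 → 001101 (was 000000); enqueue []
  #6 pop 0: in=011111 → 011101 (was 001101); enqueue [2]
  #7 pop 1: in=011111 → 011111 (no change)
  #8 pop 2: in=011101 → 010001 (no change)

Fixpoint:
  val[0] = 011101
  val[1] = 011111
  val[2] = 010001
  val[3] = 011111
  val[4] = 001101

011111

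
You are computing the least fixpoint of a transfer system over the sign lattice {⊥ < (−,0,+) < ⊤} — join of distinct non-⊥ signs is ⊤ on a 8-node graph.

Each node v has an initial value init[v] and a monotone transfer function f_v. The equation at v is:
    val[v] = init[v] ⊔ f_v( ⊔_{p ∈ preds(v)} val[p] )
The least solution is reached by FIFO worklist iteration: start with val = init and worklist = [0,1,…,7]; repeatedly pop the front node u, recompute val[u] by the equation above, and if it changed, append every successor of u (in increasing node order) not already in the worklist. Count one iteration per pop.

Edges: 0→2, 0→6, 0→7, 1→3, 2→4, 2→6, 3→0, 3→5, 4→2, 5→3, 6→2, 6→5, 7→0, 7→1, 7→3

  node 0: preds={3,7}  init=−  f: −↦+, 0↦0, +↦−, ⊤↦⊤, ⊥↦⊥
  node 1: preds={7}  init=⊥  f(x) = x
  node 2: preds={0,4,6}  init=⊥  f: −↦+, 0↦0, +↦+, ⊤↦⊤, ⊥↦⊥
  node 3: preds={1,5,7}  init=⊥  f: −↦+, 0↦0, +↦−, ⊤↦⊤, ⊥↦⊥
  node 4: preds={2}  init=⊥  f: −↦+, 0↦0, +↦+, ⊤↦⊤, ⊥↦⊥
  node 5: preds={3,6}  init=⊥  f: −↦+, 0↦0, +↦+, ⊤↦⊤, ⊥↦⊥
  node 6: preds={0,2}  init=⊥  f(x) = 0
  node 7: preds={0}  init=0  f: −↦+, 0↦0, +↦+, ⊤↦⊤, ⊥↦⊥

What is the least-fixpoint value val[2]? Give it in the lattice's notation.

⊤

Iteration log — 15 steps:
  step 1. node 0  ⊔preds=0  new=⊤  old=−  +wl: 
  step 2. node 1  ⊔preds=0  new=0  old=⊥  +wl: 
  step 3. node 2  ⊔preds=⊤  new=⊤  old=⊥  +wl: 
  step 4. node 3  ⊔preds=0  new=0  old=⊥  +wl: 0
  step 5. node 4  ⊔preds=⊤  new=⊤  old=⊥  +wl: 2
  step 6. node 5  ⊔preds=0  new=0  old=⊥  +wl: 3
  step 7. node 6  ⊔preds=⊤  new=0  old=⊥  +wl: 5
  step 8. node 7  ⊔preds=⊤  new=⊤  old=0  +wl: 1
  step 9. node 0  ⊔preds=⊤  new=⊤  stable
  step 10. node 2  ⊔preds=⊤  new=⊤  stable
  step 11. node 3  ⊔preds=⊤  new=⊤  old=0  +wl: 0
  step 12. node 5  ⊔preds=⊤  new=⊤  old=0  +wl: 3
  step 13. node 1  ⊔preds=⊤  new=⊤  old=0  +wl: 
  step 14. node 0  ⊔preds=⊤  new=⊤  stable
  step 15. node 3  ⊔preds=⊤  new=⊤  stable

Least fixpoint reached:
  node 0: ⊤
  node 1: ⊤
  node 2: ⊤
  node 3: ⊤
  node 4: ⊤
  node 5: ⊤
  node 6: 0
  node 7: ⊤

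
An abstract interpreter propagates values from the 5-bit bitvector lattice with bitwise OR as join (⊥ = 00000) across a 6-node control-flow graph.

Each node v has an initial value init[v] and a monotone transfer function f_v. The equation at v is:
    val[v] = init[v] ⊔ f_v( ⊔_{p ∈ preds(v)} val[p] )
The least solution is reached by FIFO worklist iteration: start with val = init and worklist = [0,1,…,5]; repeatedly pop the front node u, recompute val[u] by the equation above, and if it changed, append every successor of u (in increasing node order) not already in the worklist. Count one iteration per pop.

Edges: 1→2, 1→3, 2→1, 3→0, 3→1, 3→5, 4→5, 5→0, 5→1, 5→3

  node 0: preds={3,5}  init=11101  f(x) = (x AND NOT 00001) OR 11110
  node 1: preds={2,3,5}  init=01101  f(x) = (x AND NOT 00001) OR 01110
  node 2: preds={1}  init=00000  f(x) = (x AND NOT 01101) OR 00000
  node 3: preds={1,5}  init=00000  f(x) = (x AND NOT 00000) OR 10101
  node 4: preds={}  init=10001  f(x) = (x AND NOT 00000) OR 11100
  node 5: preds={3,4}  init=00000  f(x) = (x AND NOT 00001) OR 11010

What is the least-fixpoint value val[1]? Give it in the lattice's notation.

Iteration log — 11 steps:
  step 1. node 0  ⊔preds=00000  new=11111  old=11101  +wl: 
  step 2. node 1  ⊔preds=00000  new=01111  old=01101  +wl: 
  step 3. node 2  ⊔preds=01111  new=00010  old=00000  +wl: 1
  step 4. node 3  ⊔preds=01111  new=11111  old=00000  +wl: 0
  step 5. node 4  ⊔preds=00000  new=11101  old=10001  +wl: 
  step 6. node 5  ⊔preds=11111  new=11110  old=00000  +wl: 3
  step 7. node 1  ⊔preds=11111  new=11111  old=01111  +wl: 2
  step 8. node 0  ⊔preds=11111  new=11111  stable
  step 9. node 3  ⊔preds=11111  new=11111  stable
  step 10. node 2  ⊔preds=11111  new=10010  old=00010  +wl: 1
  step 11. node 1  ⊔preds=11111  new=11111  stable

Least fixpoint reached:
  node 0: 11111
  node 1: 11111
  node 2: 10010
  node 3: 11111
  node 4: 11101
  node 5: 11110

11111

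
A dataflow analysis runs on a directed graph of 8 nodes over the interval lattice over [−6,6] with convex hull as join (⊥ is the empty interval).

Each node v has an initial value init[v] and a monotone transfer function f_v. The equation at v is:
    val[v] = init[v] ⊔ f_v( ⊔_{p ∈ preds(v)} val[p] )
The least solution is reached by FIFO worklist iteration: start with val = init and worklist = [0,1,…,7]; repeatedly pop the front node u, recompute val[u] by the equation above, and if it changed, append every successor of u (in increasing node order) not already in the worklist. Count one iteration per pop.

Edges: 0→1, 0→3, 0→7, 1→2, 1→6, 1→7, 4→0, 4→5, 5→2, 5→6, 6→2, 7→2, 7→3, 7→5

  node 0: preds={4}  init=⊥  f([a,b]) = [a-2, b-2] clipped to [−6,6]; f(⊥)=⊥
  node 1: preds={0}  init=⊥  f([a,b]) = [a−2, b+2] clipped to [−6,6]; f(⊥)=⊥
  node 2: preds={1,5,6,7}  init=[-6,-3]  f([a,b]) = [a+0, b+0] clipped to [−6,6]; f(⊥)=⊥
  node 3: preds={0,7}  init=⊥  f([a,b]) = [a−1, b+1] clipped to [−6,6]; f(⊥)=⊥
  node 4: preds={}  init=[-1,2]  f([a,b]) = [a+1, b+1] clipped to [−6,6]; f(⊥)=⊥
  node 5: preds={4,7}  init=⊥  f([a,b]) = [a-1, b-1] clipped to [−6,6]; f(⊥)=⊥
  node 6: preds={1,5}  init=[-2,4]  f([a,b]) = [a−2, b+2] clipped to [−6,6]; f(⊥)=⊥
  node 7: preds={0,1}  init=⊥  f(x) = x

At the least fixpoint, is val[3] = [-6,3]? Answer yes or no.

Trace (13 dequeues):
  [1] u=0 | in [-1,2] | out [-3,0] | prev ⊥ | push {}
  [2] u=1 | in [-3,0] | out [-5,2] | prev ⊥ | push {}
  [3] u=2 | in [-5,4] | out [-6,4] | prev [-6,-3] | push {}
  [4] u=3 | in [-3,0] | out [-4,1] | prev ⊥ | push {}
  [5] u=4 | in ⊥ | out [-1,2] | ==
  [6] u=5 | in [-1,2] | out [-2,1] | prev ⊥ | push {2}
  [7] u=6 | in [-5,2] | out [-6,4] | prev [-2,4] | push {}
  [8] u=7 | in [-5,2] | out [-5,2] | prev ⊥ | push {3,5}
  [9] u=2 | in [-6,4] | out [-6,4] | ==
  [10] u=3 | in [-5,2] | out [-6,3] | prev [-4,1] | push {}
  [11] u=5 | in [-5,2] | out [-6,1] | prev [-2,1] | push {2,6}
  [12] u=2 | in [-6,4] | out [-6,4] | ==
  [13] u=6 | in [-6,2] | out [-6,4] | ==

Converged values:
  [0] [-3,0]
  [1] [-5,2]
  [2] [-6,4]
  [3] [-6,3]
  [4] [-1,2]
  [5] [-6,1]
  [6] [-6,4]
  [7] [-5,2]

yes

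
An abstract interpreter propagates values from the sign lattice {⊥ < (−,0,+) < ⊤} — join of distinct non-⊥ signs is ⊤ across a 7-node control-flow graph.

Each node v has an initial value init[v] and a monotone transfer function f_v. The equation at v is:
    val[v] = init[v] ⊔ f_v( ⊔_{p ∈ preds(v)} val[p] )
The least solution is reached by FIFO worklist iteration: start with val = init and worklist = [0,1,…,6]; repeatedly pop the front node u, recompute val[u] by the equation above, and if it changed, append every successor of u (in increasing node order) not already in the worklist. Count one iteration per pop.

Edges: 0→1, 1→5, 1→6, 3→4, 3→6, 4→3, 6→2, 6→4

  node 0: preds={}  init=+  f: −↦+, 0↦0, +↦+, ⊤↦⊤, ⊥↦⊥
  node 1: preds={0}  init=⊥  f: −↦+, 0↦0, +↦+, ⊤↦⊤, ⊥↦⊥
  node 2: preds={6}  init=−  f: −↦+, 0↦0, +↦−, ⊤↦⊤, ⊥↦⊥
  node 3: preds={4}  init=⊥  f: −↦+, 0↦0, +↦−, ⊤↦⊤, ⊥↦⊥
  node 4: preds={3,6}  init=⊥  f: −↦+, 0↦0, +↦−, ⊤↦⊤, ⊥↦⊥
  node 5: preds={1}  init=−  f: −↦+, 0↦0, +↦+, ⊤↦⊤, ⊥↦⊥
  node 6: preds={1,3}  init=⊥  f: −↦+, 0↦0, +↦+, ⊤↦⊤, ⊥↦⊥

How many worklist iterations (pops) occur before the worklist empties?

Trace (12 dequeues):
  [1] u=0 | in ⊥ | out + | ==
  [2] u=1 | in + | out + | prev ⊥ | push {}
  [3] u=2 | in ⊥ | out − | ==
  [4] u=3 | in ⊥ | out ⊥ | ==
  [5] u=4 | in ⊥ | out ⊥ | ==
  [6] u=5 | in + | out ⊤ | prev − | push {}
  [7] u=6 | in + | out + | prev ⊥ | push {2,4}
  [8] u=2 | in + | out − | ==
  [9] u=4 | in + | out − | prev ⊥ | push {3}
  [10] u=3 | in − | out + | prev ⊥ | push {4,6}
  [11] u=4 | in + | out − | ==
  [12] u=6 | in + | out + | ==

Converged values:
  [0] +
  [1] +
  [2] −
  [3] +
  [4] −
  [5] ⊤
  [6] +

12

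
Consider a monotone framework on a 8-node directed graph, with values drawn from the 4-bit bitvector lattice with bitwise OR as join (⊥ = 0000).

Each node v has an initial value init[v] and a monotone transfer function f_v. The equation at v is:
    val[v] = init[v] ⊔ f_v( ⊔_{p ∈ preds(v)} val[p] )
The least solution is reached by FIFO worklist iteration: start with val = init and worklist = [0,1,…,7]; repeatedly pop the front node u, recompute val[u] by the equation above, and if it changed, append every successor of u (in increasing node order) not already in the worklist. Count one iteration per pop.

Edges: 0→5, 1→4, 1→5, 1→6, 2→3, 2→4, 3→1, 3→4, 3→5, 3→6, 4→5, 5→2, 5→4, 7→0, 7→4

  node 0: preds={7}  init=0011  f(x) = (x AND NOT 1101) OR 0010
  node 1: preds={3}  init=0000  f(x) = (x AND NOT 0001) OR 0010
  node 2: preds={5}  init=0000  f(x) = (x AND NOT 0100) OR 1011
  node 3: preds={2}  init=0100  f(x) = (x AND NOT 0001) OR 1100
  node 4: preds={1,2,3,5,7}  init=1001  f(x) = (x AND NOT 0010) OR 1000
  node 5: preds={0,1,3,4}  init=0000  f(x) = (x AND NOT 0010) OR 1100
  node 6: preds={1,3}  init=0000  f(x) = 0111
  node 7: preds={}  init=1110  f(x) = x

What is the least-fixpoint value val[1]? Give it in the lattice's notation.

1110

Iteration log — 13 steps:
  step 1. node 0  ⊔preds=1110  new=0011  stable
  step 2. node 1  ⊔preds=0100  new=0110  old=0000  +wl: 
  step 3. node 2  ⊔preds=0000  new=1011  old=0000  +wl: 
  step 4. node 3  ⊔preds=1011  new=1110  old=0100  +wl: 1
  step 5. node 4  ⊔preds=1111  new=1101  old=1001  +wl: 
  step 6. node 5  ⊔preds=1111  new=1101  old=0000  +wl: 2,4
  step 7. node 6  ⊔preds=1110  new=0111  old=0000  +wl: 
  step 8. node 7  ⊔preds=0000  new=1110  stable
  step 9. node 1  ⊔preds=1110  new=1110  old=0110  +wl: 5,6
  step 10. node 2  ⊔preds=1101  new=1011  stable
  step 11. node 4  ⊔preds=1111  new=1101  stable
  step 12. node 5  ⊔preds=1111  new=1101  stable
  step 13. node 6  ⊔preds=1110  new=0111  stable

Least fixpoint reached:
  node 0: 0011
  node 1: 1110
  node 2: 1011
  node 3: 1110
  node 4: 1101
  node 5: 1101
  node 6: 0111
  node 7: 1110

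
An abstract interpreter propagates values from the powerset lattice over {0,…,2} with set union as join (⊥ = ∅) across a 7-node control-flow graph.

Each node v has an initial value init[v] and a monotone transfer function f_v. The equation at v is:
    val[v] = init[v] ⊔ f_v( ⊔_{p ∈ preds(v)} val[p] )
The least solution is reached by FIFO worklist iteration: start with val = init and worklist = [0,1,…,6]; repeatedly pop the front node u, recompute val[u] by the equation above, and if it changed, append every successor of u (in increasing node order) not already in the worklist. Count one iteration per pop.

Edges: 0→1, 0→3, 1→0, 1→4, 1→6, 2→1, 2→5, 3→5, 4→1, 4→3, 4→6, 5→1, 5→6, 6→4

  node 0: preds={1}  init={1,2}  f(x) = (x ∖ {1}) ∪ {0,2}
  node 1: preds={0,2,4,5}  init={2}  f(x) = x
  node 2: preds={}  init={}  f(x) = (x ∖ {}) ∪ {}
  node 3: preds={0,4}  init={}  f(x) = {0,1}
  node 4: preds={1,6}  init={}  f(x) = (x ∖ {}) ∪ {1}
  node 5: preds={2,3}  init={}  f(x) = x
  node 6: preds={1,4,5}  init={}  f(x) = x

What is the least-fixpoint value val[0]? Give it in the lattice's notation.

{0,1,2}

Trace (11 dequeues):
  [1] u=0 | in {2} | out {0,1,2} | prev {1,2} | push {}
  [2] u=1 | in {0,1,2} | out {0,1,2} | prev {2} | push {0}
  [3] u=2 | in {} | out {} | ==
  [4] u=3 | in {0,1,2} | out {0,1} | prev {} | push {}
  [5] u=4 | in {0,1,2} | out {0,1,2} | prev {} | push {1,3}
  [6] u=5 | in {0,1} | out {0,1} | prev {} | push {}
  [7] u=6 | in {0,1,2} | out {0,1,2} | prev {} | push {4}
  [8] u=0 | in {0,1,2} | out {0,1,2} | ==
  [9] u=1 | in {0,1,2} | out {0,1,2} | ==
  [10] u=3 | in {0,1,2} | out {0,1} | ==
  [11] u=4 | in {0,1,2} | out {0,1,2} | ==

Converged values:
  [0] {0,1,2}
  [1] {0,1,2}
  [2] {}
  [3] {0,1}
  [4] {0,1,2}
  [5] {0,1}
  [6] {0,1,2}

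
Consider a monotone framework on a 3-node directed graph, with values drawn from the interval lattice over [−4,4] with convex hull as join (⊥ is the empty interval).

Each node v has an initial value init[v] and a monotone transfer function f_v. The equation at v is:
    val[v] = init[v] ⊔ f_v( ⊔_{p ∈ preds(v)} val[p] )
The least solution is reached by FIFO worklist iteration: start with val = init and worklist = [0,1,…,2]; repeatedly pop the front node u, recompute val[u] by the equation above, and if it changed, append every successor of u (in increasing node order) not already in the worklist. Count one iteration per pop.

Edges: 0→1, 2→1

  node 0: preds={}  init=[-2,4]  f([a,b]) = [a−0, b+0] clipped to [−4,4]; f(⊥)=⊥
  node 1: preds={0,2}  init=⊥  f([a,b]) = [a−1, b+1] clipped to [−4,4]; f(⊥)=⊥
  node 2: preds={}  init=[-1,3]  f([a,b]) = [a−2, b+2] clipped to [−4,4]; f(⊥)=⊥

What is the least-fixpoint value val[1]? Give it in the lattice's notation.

Iteration log — 3 steps:
  step 1. node 0  ⊔preds=⊥  new=[-2,4]  stable
  step 2. node 1  ⊔preds=[-2,4]  new=[-3,4]  old=⊥  +wl: 
  step 3. node 2  ⊔preds=⊥  new=[-1,3]  stable

Least fixpoint reached:
  node 0: [-2,4]
  node 1: [-3,4]
  node 2: [-1,3]

[-3,4]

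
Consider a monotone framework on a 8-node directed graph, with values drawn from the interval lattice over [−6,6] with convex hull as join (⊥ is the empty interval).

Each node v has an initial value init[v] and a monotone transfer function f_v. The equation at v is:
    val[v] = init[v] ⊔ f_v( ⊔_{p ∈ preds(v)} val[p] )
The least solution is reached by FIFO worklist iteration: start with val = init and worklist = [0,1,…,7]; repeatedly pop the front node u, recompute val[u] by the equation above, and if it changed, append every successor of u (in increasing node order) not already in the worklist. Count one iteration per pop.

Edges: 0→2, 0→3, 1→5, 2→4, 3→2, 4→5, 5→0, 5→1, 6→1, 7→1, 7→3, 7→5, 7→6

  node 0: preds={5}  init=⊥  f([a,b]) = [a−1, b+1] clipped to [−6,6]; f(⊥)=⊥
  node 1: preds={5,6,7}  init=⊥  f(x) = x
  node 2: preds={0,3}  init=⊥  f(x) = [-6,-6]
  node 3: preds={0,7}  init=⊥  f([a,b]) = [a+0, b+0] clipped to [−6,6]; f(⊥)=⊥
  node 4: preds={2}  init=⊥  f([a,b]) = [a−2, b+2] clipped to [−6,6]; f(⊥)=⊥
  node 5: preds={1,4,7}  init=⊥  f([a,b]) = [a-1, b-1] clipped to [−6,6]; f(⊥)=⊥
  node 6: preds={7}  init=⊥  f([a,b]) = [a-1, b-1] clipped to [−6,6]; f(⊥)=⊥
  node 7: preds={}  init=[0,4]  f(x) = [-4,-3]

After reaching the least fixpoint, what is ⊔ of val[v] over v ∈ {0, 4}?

Trace (16 dequeues):
  [1] u=0 | in ⊥ | out ⊥ | ==
  [2] u=1 | in [0,4] | out [0,4] | prev ⊥ | push {}
  [3] u=2 | in ⊥ | out [-6,-6] | prev ⊥ | push {}
  [4] u=3 | in [0,4] | out [0,4] | prev ⊥ | push {2}
  [5] u=4 | in [-6,-6] | out [-6,-4] | prev ⊥ | push {}
  [6] u=5 | in [-6,4] | out [-6,3] | prev ⊥ | push {0,1}
  [7] u=6 | in [0,4] | out [-1,3] | prev ⊥ | push {}
  [8] u=7 | in ⊥ | out [-4,4] | prev [0,4] | push {3,5,6}
  [9] u=2 | in [0,4] | out [-6,-6] | ==
  [10] u=0 | in [-6,3] | out [-6,4] | prev ⊥ | push {2}
  [11] u=1 | in [-6,4] | out [-6,4] | prev [0,4] | push {}
  [12] u=3 | in [-6,4] | out [-6,4] | prev [0,4] | push {}
  [13] u=5 | in [-6,4] | out [-6,3] | ==
  [14] u=6 | in [-4,4] | out [-5,3] | prev [-1,3] | push {1}
  [15] u=2 | in [-6,4] | out [-6,-6] | ==
  [16] u=1 | in [-6,4] | out [-6,4] | ==

Converged values:
  [0] [-6,4]
  [1] [-6,4]
  [2] [-6,-6]
  [3] [-6,4]
  [4] [-6,-4]
  [5] [-6,3]
  [6] [-5,3]
  [7] [-4,4]

[-6,4]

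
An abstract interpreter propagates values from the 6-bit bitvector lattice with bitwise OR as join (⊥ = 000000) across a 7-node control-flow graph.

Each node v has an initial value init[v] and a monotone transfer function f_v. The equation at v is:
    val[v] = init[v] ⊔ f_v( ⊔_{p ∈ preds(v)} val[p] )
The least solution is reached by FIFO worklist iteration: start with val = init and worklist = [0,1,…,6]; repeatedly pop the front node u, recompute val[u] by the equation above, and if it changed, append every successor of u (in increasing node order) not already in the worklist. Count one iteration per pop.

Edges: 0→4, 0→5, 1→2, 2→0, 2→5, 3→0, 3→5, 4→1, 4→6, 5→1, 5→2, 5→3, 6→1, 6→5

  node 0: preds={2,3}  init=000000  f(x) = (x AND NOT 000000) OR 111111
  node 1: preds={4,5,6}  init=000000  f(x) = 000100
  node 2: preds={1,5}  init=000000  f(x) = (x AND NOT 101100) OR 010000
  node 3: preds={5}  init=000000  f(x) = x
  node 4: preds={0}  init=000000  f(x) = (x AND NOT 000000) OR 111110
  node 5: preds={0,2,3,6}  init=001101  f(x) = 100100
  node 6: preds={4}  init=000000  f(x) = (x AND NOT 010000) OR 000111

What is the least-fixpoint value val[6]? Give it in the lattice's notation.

Worklist (13 pops):
  #1 pop 0: in=000000 → 111111 (was 000000); enqueue []
  #2 pop 1: in=001101 → 000100 (was 000000); enqueue []
  #3 pop 2: in=001101 → 010001 (was 000000); enqueue [0]
  #4 pop 3: in=001101 → 001101 (was 000000); enqueue []
  #5 pop 4: in=111111 → 111111 (was 000000); enqueue [1]
  #6 pop 5: in=111111 → 101101 (was 001101); enqueue [2,3]
  #7 pop 6: in=111111 → 101111 (was 000000); enqueue [5]
  #8 pop 0: in=011101 → 111111 (no change)
  #9 pop 1: in=111111 → 000100 (no change)
  #10 pop 2: in=101101 → 010001 (no change)
  #11 pop 3: in=101101 → 101101 (was 001101); enqueue [0]
  #12 pop 5: in=111111 → 101101 (no change)
  #13 pop 0: in=111101 → 111111 (no change)

Fixpoint:
  val[0] = 111111
  val[1] = 000100
  val[2] = 010001
  val[3] = 101101
  val[4] = 111111
  val[5] = 101101
  val[6] = 101111

101111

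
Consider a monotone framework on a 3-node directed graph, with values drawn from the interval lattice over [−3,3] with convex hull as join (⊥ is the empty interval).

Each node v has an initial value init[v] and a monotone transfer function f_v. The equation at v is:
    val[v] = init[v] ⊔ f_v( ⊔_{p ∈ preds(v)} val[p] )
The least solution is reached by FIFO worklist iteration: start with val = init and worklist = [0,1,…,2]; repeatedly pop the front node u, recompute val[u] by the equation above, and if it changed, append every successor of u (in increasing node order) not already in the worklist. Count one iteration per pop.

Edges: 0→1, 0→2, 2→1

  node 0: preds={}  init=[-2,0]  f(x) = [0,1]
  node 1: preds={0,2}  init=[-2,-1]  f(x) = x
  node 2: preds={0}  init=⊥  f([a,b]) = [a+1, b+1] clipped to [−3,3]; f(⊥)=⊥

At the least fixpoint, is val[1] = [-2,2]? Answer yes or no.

Trace (4 dequeues):
  [1] u=0 | in ⊥ | out [-2,1] | prev [-2,0] | push {}
  [2] u=1 | in [-2,1] | out [-2,1] | prev [-2,-1] | push {}
  [3] u=2 | in [-2,1] | out [-1,2] | prev ⊥ | push {1}
  [4] u=1 | in [-2,2] | out [-2,2] | prev [-2,1] | push {}

Converged values:
  [0] [-2,1]
  [1] [-2,2]
  [2] [-1,2]

yes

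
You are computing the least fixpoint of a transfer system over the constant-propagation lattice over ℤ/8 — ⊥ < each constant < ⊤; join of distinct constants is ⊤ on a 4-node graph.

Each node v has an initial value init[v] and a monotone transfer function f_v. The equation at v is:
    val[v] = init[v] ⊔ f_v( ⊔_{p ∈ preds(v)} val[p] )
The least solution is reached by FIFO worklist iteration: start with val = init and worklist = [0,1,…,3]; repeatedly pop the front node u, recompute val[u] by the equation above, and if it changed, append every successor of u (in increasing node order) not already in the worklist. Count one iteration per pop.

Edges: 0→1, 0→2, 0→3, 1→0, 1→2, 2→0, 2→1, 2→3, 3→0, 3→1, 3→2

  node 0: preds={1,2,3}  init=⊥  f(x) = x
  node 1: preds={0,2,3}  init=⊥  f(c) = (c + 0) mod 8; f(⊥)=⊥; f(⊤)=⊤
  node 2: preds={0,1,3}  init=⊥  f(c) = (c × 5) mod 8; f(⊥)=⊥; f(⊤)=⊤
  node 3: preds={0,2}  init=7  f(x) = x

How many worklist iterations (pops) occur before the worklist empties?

10

Worklist (10 pops):
  #1 pop 0: in=7 → 7 (was ⊥); enqueue []
  #2 pop 1: in=7 → 7 (was ⊥); enqueue [0]
  #3 pop 2: in=7 → 3 (was ⊥); enqueue [1]
  #4 pop 3: in=⊤ → ⊤ (was 7); enqueue [2]
  #5 pop 0: in=⊤ → ⊤ (was 7); enqueue [3]
  #6 pop 1: in=⊤ → ⊤ (was 7); enqueue [0]
  #7 pop 2: in=⊤ → ⊤ (was 3); enqueue [1]
  #8 pop 3: in=⊤ → ⊤ (no change)
  #9 pop 0: in=⊤ → ⊤ (no change)
  #10 pop 1: in=⊤ → ⊤ (no change)

Fixpoint:
  val[0] = ⊤
  val[1] = ⊤
  val[2] = ⊤
  val[3] = ⊤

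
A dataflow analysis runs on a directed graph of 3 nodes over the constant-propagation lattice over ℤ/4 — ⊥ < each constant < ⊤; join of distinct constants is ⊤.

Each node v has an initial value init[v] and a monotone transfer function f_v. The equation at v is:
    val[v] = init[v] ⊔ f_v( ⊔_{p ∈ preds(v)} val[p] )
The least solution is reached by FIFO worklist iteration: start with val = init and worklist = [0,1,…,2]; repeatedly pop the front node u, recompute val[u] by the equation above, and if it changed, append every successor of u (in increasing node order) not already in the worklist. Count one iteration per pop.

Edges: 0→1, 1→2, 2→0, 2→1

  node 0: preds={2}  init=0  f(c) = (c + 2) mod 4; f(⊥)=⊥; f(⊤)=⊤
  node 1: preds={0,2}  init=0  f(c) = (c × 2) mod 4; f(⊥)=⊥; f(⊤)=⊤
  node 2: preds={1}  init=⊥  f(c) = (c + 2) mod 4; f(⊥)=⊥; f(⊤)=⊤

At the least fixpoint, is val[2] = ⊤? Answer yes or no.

yes

Trace (8 dequeues):
  [1] u=0 | in ⊥ | out 0 | ==
  [2] u=1 | in 0 | out 0 | ==
  [3] u=2 | in 0 | out 2 | prev ⊥ | push {0,1}
  [4] u=0 | in 2 | out 0 | ==
  [5] u=1 | in ⊤ | out ⊤ | prev 0 | push {2}
  [6] u=2 | in ⊤ | out ⊤ | prev 2 | push {0,1}
  [7] u=0 | in ⊤ | out ⊤ | prev 0 | push {}
  [8] u=1 | in ⊤ | out ⊤ | ==

Converged values:
  [0] ⊤
  [1] ⊤
  [2] ⊤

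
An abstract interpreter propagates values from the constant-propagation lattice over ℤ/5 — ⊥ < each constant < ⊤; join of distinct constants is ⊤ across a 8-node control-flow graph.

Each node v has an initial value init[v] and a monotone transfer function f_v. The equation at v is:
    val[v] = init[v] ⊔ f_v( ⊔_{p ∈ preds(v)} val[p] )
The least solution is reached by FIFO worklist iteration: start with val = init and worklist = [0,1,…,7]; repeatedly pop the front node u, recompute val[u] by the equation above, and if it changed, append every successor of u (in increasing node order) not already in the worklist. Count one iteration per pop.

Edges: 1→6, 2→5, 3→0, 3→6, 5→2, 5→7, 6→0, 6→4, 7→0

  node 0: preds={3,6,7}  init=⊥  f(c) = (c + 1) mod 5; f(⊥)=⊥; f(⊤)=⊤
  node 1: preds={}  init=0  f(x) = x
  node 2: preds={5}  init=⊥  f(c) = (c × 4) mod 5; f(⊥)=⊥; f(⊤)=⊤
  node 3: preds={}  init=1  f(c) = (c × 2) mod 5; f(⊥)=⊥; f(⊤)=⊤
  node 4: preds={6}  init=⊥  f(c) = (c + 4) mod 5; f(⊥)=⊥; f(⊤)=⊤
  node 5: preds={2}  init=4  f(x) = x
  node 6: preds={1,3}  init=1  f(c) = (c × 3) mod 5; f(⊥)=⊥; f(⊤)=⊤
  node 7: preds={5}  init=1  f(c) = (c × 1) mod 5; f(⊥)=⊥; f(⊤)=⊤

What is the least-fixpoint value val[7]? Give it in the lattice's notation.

⊤

Iteration log — 12 steps:
  step 1. node 0  ⊔preds=1  new=2  old=⊥  +wl: 
  step 2. node 1  ⊔preds=⊥  new=0  stable
  step 3. node 2  ⊔preds=4  new=1  old=⊥  +wl: 
  step 4. node 3  ⊔preds=⊥  new=1  stable
  step 5. node 4  ⊔preds=1  new=0  old=⊥  +wl: 
  step 6. node 5  ⊔preds=1  new=⊤  old=4  +wl: 2
  step 7. node 6  ⊔preds=⊤  new=⊤  old=1  +wl: 0,4
  step 8. node 7  ⊔preds=⊤  new=⊤  old=1  +wl: 
  step 9. node 2  ⊔preds=⊤  new=⊤  old=1  +wl: 5
  step 10. node 0  ⊔preds=⊤  new=⊤  old=2  +wl: 
  step 11. node 4  ⊔preds=⊤  new=⊤  old=0  +wl: 
  step 12. node 5  ⊔preds=⊤  new=⊤  stable

Least fixpoint reached:
  node 0: ⊤
  node 1: 0
  node 2: ⊤
  node 3: 1
  node 4: ⊤
  node 5: ⊤
  node 6: ⊤
  node 7: ⊤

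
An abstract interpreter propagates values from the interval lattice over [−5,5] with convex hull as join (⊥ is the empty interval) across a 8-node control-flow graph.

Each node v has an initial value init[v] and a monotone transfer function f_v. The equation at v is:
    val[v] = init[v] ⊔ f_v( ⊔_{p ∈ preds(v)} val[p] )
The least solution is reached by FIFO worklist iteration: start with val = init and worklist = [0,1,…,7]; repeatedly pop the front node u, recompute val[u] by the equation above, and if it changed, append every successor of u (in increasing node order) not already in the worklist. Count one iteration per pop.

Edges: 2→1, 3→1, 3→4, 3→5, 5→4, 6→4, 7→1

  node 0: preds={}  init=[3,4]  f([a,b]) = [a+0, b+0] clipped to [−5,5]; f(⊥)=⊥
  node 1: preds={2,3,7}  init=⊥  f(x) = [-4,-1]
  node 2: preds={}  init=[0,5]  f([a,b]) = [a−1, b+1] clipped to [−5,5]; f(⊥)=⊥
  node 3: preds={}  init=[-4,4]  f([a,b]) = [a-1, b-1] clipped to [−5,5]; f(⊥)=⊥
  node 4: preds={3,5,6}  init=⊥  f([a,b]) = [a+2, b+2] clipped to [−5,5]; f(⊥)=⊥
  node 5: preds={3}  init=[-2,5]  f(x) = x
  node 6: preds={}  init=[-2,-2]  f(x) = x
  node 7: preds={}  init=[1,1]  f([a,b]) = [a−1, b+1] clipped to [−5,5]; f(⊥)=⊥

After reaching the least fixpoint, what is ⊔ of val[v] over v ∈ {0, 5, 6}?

Worklist (9 pops):
  #1 pop 0: in=⊥ → [3,4] (no change)
  #2 pop 1: in=[-4,5] → [-4,-1] (was ⊥); enqueue []
  #3 pop 2: in=⊥ → [0,5] (no change)
  #4 pop 3: in=⊥ → [-4,4] (no change)
  #5 pop 4: in=[-4,5] → [-2,5] (was ⊥); enqueue []
  #6 pop 5: in=[-4,4] → [-4,5] (was [-2,5]); enqueue [4]
  #7 pop 6: in=⊥ → [-2,-2] (no change)
  #8 pop 7: in=⊥ → [1,1] (no change)
  #9 pop 4: in=[-4,5] → [-2,5] (no change)

Fixpoint:
  val[0] = [3,4]
  val[1] = [-4,-1]
  val[2] = [0,5]
  val[3] = [-4,4]
  val[4] = [-2,5]
  val[5] = [-4,5]
  val[6] = [-2,-2]
  val[7] = [1,1]

[-4,5]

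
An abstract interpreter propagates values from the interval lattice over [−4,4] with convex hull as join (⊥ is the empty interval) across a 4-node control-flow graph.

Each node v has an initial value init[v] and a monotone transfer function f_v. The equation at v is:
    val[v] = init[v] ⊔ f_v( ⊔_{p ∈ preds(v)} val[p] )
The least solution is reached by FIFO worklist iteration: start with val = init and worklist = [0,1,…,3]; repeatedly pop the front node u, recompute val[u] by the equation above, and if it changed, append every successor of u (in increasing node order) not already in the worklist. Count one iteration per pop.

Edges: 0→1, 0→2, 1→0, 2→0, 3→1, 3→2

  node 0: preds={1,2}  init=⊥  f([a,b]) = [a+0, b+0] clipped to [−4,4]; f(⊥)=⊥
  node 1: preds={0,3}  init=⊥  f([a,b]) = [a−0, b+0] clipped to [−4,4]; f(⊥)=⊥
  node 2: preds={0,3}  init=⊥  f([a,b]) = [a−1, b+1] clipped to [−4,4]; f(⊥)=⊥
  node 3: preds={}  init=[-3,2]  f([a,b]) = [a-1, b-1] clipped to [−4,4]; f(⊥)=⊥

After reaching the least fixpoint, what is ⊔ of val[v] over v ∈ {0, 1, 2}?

Iteration log — 11 steps:
  step 1. node 0  ⊔preds=⊥  new=⊥  stable
  step 2. node 1  ⊔preds=[-3,2]  new=[-3,2]  old=⊥  +wl: 0
  step 3. node 2  ⊔preds=[-3,2]  new=[-4,3]  old=⊥  +wl: 
  step 4. node 3  ⊔preds=⊥  new=[-3,2]  stable
  step 5. node 0  ⊔preds=[-4,3]  new=[-4,3]  old=⊥  +wl: 1,2
  step 6. node 1  ⊔preds=[-4,3]  new=[-4,3]  old=[-3,2]  +wl: 0
  step 7. node 2  ⊔preds=[-4,3]  new=[-4,4]  old=[-4,3]  +wl: 
  step 8. node 0  ⊔preds=[-4,4]  new=[-4,4]  old=[-4,3]  +wl: 1,2
  step 9. node 1  ⊔preds=[-4,4]  new=[-4,4]  old=[-4,3]  +wl: 0
  step 10. node 2  ⊔preds=[-4,4]  new=[-4,4]  stable
  step 11. node 0  ⊔preds=[-4,4]  new=[-4,4]  stable

Least fixpoint reached:
  node 0: [-4,4]
  node 1: [-4,4]
  node 2: [-4,4]
  node 3: [-3,2]

[-4,4]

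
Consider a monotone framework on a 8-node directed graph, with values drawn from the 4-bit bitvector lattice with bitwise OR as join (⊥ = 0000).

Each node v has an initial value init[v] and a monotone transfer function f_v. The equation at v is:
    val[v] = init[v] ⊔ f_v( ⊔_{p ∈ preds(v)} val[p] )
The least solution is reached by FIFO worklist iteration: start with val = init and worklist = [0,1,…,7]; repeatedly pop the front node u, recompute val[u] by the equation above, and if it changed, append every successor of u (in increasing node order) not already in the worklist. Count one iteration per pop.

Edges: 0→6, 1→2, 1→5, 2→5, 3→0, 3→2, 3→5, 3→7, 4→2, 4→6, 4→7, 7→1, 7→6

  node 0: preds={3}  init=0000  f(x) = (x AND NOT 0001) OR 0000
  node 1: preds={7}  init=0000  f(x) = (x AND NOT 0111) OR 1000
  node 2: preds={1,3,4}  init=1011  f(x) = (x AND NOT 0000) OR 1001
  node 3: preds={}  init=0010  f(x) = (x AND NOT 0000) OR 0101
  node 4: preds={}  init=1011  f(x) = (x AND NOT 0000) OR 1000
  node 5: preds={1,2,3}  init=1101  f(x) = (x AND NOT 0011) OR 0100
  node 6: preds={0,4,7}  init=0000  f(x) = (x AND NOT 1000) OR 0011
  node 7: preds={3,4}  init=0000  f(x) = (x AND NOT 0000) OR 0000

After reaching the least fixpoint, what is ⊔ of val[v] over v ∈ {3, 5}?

1111

Worklist (13 pops):
  #1 pop 0: in=0010 → 0010 (was 0000); enqueue []
  #2 pop 1: in=0000 → 1000 (was 0000); enqueue []
  #3 pop 2: in=1011 → 1011 (no change)
  #4 pop 3: in=0000 → 0111 (was 0010); enqueue [0,2]
  #5 pop 4: in=0000 → 1011 (no change)
  #6 pop 5: in=1111 → 1101 (no change)
  #7 pop 6: in=1011 → 0011 (was 0000); enqueue []
  #8 pop 7: in=1111 → 1111 (was 0000); enqueue [1,6]
  #9 pop 0: in=0111 → 0110 (was 0010); enqueue []
  #10 pop 2: in=1111 → 1111 (was 1011); enqueue [5]
  #11 pop 1: in=1111 → 1000 (no change)
  #12 pop 6: in=1111 → 0111 (was 0011); enqueue []
  #13 pop 5: in=1111 → 1101 (no change)

Fixpoint:
  val[0] = 0110
  val[1] = 1000
  val[2] = 1111
  val[3] = 0111
  val[4] = 1011
  val[5] = 1101
  val[6] = 0111
  val[7] = 1111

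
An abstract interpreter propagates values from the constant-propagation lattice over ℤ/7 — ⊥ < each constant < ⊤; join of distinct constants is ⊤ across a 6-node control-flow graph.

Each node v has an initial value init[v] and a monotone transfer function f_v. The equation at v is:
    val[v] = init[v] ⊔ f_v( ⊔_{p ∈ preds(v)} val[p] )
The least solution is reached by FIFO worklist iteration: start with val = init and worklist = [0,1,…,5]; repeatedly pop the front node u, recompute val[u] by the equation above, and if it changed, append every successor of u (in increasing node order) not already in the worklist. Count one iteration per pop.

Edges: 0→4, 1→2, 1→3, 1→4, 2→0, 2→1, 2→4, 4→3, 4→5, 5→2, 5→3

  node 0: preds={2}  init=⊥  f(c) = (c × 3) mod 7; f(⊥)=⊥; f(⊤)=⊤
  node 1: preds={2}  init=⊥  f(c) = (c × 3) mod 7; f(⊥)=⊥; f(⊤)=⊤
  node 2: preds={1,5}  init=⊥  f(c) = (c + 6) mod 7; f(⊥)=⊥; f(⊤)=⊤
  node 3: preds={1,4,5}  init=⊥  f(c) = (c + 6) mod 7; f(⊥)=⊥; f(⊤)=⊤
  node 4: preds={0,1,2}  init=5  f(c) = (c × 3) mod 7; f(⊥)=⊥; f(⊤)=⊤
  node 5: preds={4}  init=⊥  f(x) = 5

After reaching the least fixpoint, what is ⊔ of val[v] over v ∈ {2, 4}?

Iteration log — 14 steps:
  step 1. node 0  ⊔preds=⊥  new=⊥  stable
  step 2. node 1  ⊔preds=⊥  new=⊥  stable
  step 3. node 2  ⊔preds=⊥  new=⊥  stable
  step 4. node 3  ⊔preds=5  new=4  old=⊥  +wl: 
  step 5. node 4  ⊔preds=⊥  new=5  stable
  step 6. node 5  ⊔preds=5  new=5  old=⊥  +wl: 2,3
  step 7. node 2  ⊔preds=5  new=4  old=⊥  +wl: 0,1,4
  step 8. node 3  ⊔preds=5  new=4  stable
  step 9. node 0  ⊔preds=4  new=5  old=⊥  +wl: 
  step 10. node 1  ⊔preds=4  new=5  old=⊥  +wl: 2,3
  step 11. node 4  ⊔preds=⊤  new=⊤  old=5  +wl: 5
  step 12. node 2  ⊔preds=5  new=4  stable
  step 13. node 3  ⊔preds=⊤  new=⊤  old=4  +wl: 
  step 14. node 5  ⊔preds=⊤  new=5  stable

Least fixpoint reached:
  node 0: 5
  node 1: 5
  node 2: 4
  node 3: ⊤
  node 4: ⊤
  node 5: 5

⊤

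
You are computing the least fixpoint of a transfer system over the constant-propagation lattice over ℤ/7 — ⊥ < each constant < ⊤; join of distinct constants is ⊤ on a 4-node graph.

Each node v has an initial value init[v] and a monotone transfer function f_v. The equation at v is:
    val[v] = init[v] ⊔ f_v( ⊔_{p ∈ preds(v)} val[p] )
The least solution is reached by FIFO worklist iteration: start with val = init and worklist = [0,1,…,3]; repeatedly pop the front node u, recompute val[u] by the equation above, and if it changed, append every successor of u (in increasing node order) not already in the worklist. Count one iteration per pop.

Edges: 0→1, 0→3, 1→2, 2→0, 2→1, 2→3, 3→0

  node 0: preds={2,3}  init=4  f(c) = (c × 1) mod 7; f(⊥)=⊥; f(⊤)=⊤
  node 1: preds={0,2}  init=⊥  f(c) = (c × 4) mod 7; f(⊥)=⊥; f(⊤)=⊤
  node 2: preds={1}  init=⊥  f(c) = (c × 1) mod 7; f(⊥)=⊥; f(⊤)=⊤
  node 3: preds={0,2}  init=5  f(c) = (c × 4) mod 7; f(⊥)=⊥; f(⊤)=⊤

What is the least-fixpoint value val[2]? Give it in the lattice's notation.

⊤

Trace (6 dequeues):
  [1] u=0 | in 5 | out ⊤ | prev 4 | push {}
  [2] u=1 | in ⊤ | out ⊤ | prev ⊥ | push {}
  [3] u=2 | in ⊤ | out ⊤ | prev ⊥ | push {0,1}
  [4] u=3 | in ⊤ | out ⊤ | prev 5 | push {}
  [5] u=0 | in ⊤ | out ⊤ | ==
  [6] u=1 | in ⊤ | out ⊤ | ==

Converged values:
  [0] ⊤
  [1] ⊤
  [2] ⊤
  [3] ⊤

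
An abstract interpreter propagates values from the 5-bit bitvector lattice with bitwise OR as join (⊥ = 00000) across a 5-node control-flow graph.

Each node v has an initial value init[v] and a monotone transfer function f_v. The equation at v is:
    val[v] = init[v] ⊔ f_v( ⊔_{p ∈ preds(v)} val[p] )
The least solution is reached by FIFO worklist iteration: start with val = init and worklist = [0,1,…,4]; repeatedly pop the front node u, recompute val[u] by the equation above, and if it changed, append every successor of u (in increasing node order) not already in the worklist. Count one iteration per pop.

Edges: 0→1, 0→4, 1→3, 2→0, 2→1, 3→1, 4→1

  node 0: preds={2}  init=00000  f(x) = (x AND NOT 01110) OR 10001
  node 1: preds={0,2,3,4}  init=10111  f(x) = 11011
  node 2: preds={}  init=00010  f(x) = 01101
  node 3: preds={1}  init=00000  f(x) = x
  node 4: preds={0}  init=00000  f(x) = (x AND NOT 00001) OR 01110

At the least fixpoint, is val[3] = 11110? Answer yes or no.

Worklist (7 pops):
  #1 pop 0: in=00010 → 10001 (was 00000); enqueue []
  #2 pop 1: in=10011 → 11111 (was 10111); enqueue []
  #3 pop 2: in=00000 → 01111 (was 00010); enqueue [0,1]
  #4 pop 3: in=11111 → 11111 (was 00000); enqueue []
  #5 pop 4: in=10001 → 11110 (was 00000); enqueue []
  #6 pop 0: in=01111 → 10001 (no change)
  #7 pop 1: in=11111 → 11111 (no change)

Fixpoint:
  val[0] = 10001
  val[1] = 11111
  val[2] = 01111
  val[3] = 11111
  val[4] = 11110

no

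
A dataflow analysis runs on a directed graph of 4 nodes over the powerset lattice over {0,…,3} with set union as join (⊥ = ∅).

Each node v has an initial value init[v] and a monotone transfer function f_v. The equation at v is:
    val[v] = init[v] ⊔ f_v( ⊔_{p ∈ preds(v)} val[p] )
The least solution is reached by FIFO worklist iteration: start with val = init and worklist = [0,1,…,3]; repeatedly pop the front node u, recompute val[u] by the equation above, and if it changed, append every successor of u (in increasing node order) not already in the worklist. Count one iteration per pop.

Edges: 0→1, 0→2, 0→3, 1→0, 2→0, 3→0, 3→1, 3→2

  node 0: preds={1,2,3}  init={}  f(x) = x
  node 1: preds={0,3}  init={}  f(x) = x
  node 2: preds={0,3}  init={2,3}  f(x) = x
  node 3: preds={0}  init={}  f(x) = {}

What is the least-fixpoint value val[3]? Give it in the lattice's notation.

Worklist (5 pops):
  #1 pop 0: in={2,3} → {2,3} (was {}); enqueue []
  #2 pop 1: in={2,3} → {2,3} (was {}); enqueue [0]
  #3 pop 2: in={2,3} → {2,3} (no change)
  #4 pop 3: in={2,3} → {} (no change)
  #5 pop 0: in={2,3} → {2,3} (no change)

Fixpoint:
  val[0] = {2,3}
  val[1] = {2,3}
  val[2] = {2,3}
  val[3] = {}

{}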